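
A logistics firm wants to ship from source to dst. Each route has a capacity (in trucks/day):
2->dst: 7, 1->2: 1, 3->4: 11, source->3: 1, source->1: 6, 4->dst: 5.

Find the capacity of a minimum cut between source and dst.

Max flow = 2 (via 2 augmenting paths).
In the residual at optimum, the set reachable from source is {1, source}.
Cut edges: 1->2 (cap 1), source->3 (cap 1). Sum = 2.

2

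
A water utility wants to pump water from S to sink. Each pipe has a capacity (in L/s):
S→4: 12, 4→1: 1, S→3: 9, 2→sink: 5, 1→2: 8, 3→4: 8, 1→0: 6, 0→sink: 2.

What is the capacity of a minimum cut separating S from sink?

Max flow = 1 (via 1 augmenting path).
In the residual at optimum, the set reachable from S is {3, 4, S}.
Cut edges: 4→1 (cap 1). Sum = 1.

1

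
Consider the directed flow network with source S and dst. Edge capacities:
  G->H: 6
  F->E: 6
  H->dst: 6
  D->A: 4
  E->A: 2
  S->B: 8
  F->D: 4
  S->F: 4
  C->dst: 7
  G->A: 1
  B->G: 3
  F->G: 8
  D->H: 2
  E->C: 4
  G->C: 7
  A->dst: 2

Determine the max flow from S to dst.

7

Augment S->B->G->C->dst: bottleneck 3. Total 3.
Augment S->F->E->C->dst: bottleneck 4. Total 7.
No augmenting path remains in the residual graph.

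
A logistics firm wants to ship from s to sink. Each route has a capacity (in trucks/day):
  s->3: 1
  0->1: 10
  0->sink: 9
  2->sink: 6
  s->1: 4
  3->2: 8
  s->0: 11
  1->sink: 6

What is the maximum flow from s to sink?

Augment s->0->sink: bottleneck 9. Total 9.
Augment s->1->sink: bottleneck 4. Total 13.
Augment s->0->1->sink: bottleneck 2. Total 15.
Augment s->3->2->sink: bottleneck 1. Total 16.
No augmenting path remains in the residual graph.

16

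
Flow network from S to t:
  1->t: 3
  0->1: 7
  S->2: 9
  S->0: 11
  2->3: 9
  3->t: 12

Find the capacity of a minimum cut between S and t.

12

Max flow = 12 (via 2 augmenting paths).
In the residual at optimum, the set reachable from S is {0, 1, S}.
Cut edges: S->2 (cap 9), 1->t (cap 3). Sum = 12.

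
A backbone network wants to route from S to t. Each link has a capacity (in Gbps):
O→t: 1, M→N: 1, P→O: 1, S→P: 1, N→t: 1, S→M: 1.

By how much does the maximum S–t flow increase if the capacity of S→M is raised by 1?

0

Original max flow = 2.
Even with extra capacity on S→M, another cut of capacity 2 remains binding.
New max flow = 2. Increase = 0.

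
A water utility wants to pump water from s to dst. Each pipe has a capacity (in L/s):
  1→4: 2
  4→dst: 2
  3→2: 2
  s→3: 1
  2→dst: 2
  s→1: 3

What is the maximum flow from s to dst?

3

Augment s→1→4→dst: bottleneck 2. Total 2.
Augment s→3→2→dst: bottleneck 1. Total 3.
No augmenting path remains in the residual graph.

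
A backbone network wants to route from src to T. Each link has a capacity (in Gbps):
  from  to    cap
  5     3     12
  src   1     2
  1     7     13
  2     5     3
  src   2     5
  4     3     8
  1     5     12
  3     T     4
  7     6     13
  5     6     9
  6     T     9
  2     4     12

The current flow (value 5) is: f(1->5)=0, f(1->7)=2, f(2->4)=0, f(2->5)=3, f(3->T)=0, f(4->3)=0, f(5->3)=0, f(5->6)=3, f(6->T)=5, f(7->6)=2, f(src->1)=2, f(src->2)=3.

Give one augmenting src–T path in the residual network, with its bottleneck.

Residual along src->2->4->3->T: src->2: 2, 2->4: 12, 4->3: 8, 3->T: 4.
Bottleneck = min = 2.

src->2->4->3->T, bottleneck 2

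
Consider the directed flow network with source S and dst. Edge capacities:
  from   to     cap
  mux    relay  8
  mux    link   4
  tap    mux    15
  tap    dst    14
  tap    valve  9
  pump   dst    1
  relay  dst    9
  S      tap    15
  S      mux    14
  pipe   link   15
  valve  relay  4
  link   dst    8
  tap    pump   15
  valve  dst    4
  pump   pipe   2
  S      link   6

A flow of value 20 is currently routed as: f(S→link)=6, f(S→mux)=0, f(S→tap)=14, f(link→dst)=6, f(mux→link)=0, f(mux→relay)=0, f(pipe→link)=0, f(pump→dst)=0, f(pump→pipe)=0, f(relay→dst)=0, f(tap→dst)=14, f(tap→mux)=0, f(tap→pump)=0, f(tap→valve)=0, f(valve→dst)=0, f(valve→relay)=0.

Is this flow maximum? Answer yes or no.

No

Residual path S→tap→valve→dst has bottleneck 1 > 0.
Pushing 1 along it raises the flow to 21, so the given flow is not maximum.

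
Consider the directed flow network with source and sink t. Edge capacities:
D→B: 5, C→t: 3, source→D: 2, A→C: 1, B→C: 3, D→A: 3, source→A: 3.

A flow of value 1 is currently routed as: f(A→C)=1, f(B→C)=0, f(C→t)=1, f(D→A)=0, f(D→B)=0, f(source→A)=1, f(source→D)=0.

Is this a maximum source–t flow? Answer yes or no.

No

Residual path source→D→B→C→t has bottleneck 2 > 0.
Pushing 2 along it raises the flow to 3, so the given flow is not maximum.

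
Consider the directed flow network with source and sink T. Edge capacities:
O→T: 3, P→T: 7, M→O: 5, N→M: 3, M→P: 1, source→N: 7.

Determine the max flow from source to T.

Augment source→N→M→P→T: bottleneck 1. Total 1.
Augment source→N→M→O→T: bottleneck 2. Total 3.
No augmenting path remains in the residual graph.

3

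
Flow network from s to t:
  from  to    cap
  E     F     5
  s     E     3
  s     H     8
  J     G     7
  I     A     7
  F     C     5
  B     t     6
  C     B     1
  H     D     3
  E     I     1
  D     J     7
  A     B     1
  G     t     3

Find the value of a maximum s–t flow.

5

Augment s→E→I→A→B→t: bottleneck 1. Total 1.
Augment s→E→F→C→B→t: bottleneck 1. Total 2.
Augment s→H→D→J→G→t: bottleneck 3. Total 5.
No augmenting path remains in the residual graph.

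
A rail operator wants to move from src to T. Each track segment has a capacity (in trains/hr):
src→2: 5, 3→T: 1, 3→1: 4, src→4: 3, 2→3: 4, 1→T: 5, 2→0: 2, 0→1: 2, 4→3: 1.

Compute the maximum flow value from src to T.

Augment src→2→3→T: bottleneck 1. Total 1.
Augment src→2→0→1→T: bottleneck 2. Total 3.
Augment src→2→3→1→T: bottleneck 2. Total 5.
Augment src→4→3→1→T: bottleneck 1. Total 6.
No augmenting path remains in the residual graph.

6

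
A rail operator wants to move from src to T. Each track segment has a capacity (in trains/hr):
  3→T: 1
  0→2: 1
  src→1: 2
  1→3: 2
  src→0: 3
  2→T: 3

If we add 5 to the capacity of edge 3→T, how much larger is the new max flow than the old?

Original max flow = 2.
After raising cap(3→T), augmenting paths through that edge carry 1 more unit.
New max flow = 3. Increase = 1.

1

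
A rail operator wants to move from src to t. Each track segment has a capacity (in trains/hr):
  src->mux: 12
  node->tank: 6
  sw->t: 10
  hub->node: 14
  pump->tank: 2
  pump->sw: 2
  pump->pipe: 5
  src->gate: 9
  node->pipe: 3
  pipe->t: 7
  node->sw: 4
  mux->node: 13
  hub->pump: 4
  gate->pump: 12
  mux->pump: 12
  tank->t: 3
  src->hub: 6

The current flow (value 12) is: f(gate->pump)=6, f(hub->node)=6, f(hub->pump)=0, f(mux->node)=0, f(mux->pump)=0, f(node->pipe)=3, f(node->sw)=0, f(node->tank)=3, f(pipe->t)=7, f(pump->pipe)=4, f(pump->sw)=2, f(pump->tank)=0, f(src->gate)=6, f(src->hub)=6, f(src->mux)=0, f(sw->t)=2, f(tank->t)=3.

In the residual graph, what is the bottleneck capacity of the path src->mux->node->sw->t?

Residual capacities along the path: src->mux: 12, mux->node: 13, node->sw: 4, sw->t: 8.
Minimum is 4.

4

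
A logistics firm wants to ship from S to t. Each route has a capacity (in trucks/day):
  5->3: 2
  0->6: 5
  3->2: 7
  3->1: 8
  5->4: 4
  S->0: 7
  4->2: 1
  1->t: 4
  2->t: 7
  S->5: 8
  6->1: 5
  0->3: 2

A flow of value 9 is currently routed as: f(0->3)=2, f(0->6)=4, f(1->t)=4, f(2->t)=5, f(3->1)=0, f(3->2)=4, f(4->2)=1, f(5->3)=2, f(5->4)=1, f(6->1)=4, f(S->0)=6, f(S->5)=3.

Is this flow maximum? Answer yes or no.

Yes

Residual reachable from S: {0, 1, 4, 5, 6, S}; t is not reachable.
Saturated cut: 0->3, 5->3, 1->t, 4->2 with total capacity 9 = current flow value. Flow is maximum.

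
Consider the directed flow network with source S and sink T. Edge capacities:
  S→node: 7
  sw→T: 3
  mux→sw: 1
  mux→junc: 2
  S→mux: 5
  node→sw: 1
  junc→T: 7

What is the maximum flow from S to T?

4

Augment S→node→sw→T: bottleneck 1. Total 1.
Augment S→mux→sw→T: bottleneck 1. Total 2.
Augment S→mux→junc→T: bottleneck 2. Total 4.
No augmenting path remains in the residual graph.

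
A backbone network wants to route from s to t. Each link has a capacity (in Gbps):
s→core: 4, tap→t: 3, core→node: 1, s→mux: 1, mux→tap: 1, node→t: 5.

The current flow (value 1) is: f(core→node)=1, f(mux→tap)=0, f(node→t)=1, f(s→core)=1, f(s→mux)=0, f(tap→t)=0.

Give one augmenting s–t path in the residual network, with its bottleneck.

Residual along s→mux→tap→t: s→mux: 1, mux→tap: 1, tap→t: 3.
Bottleneck = min = 1.

s→mux→tap→t, bottleneck 1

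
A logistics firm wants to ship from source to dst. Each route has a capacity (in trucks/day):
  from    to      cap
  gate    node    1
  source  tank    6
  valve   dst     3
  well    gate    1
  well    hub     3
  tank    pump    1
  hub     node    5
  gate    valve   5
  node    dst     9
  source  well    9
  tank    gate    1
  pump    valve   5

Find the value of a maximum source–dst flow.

Augment source->tank->pump->valve->dst: bottleneck 1. Total 1.
Augment source->tank->gate->valve->dst: bottleneck 1. Total 2.
Augment source->well->gate->valve->dst: bottleneck 1. Total 3.
Augment source->well->hub->node->dst: bottleneck 3. Total 6.
No augmenting path remains in the residual graph.

6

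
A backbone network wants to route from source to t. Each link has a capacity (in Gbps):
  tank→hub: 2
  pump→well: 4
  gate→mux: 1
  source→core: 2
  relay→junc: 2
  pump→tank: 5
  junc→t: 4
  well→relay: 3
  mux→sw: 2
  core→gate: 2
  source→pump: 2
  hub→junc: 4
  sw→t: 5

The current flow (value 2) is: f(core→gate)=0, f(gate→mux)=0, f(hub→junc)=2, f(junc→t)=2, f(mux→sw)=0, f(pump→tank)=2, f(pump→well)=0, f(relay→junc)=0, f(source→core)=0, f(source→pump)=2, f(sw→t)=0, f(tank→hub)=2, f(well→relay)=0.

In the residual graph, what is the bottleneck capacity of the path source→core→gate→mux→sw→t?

1

Residual capacities along the path: source→core: 2, core→gate: 2, gate→mux: 1, mux→sw: 2, sw→t: 5.
Minimum is 1.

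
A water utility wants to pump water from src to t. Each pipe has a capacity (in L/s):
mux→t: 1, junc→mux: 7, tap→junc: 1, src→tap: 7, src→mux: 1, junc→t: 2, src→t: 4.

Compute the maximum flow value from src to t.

6

Augment src→t: bottleneck 4. Total 4.
Augment src→mux→t: bottleneck 1. Total 5.
Augment src→tap→junc→t: bottleneck 1. Total 6.
No augmenting path remains in the residual graph.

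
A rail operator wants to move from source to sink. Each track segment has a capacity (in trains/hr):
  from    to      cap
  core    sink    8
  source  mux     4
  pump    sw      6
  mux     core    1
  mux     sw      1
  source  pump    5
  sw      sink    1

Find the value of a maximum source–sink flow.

2

Augment source→mux→core→sink: bottleneck 1. Total 1.
Augment source→mux→sw→sink: bottleneck 1. Total 2.
No augmenting path remains in the residual graph.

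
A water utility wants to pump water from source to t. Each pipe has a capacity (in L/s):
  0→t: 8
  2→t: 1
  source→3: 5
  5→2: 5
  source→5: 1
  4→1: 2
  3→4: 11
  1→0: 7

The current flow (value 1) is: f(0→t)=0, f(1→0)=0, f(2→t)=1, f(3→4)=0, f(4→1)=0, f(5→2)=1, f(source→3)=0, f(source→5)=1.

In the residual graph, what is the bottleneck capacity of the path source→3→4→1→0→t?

Residual capacities along the path: source→3: 5, 3→4: 11, 4→1: 2, 1→0: 7, 0→t: 8.
Minimum is 2.

2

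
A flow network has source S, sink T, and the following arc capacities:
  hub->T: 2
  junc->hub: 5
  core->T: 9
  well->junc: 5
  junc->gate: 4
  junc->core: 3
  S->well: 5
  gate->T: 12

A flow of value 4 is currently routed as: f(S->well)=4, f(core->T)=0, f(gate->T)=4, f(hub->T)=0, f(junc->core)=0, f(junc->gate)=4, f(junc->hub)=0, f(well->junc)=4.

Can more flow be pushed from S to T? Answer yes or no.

Residual path S->well->junc->hub->T has bottleneck 1 > 0.
Pushing 1 along it raises the flow to 5, so the given flow is not maximum.

Yes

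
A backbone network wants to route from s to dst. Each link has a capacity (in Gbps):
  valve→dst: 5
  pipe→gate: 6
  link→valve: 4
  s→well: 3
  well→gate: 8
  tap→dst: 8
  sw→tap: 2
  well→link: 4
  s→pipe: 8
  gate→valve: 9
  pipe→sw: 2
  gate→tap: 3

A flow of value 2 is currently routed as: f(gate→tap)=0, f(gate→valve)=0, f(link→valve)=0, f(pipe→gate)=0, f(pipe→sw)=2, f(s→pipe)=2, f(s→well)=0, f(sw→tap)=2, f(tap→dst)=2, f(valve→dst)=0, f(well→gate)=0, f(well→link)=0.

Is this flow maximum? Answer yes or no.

No

Residual path s→pipe→gate→tap→dst has bottleneck 3 > 0.
Pushing 3 along it raises the flow to 5, so the given flow is not maximum.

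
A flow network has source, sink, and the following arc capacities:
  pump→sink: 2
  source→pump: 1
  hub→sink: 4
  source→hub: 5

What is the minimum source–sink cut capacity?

5

Max flow = 5 (via 2 augmenting paths).
In the residual at optimum, the set reachable from source is {hub, source}.
Cut edges: source→pump (cap 1), hub→sink (cap 4). Sum = 5.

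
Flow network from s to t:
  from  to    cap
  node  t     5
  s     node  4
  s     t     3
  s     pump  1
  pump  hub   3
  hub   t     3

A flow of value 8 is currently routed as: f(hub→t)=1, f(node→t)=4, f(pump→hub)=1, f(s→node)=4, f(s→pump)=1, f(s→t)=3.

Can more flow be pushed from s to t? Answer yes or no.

Residual reachable from s: {s}; t is not reachable.
Saturated cut: s→pump, s→node, s→t with total capacity 8 = current flow value. Flow is maximum.

No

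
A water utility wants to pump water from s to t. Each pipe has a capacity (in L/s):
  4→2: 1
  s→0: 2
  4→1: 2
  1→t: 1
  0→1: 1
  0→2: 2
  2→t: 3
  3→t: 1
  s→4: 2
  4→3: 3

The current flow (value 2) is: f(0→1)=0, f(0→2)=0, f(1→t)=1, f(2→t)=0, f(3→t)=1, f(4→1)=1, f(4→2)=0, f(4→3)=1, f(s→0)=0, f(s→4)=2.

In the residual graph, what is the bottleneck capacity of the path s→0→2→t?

2

Residual capacities along the path: s→0: 2, 0→2: 2, 2→t: 3.
Minimum is 2.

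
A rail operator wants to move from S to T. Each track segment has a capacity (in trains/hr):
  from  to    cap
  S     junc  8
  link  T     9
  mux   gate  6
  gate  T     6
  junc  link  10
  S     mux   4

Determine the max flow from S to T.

Augment S->junc->link->T: bottleneck 8. Total 8.
Augment S->mux->gate->T: bottleneck 4. Total 12.
No augmenting path remains in the residual graph.

12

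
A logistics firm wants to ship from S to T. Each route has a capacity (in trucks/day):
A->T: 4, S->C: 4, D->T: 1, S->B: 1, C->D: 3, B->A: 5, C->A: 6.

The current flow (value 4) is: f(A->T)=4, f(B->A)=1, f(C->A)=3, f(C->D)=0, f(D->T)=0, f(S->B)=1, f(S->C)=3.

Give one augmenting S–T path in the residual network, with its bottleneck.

Residual along S->C->D->T: S->C: 1, C->D: 3, D->T: 1.
Bottleneck = min = 1.

S->C->D->T, bottleneck 1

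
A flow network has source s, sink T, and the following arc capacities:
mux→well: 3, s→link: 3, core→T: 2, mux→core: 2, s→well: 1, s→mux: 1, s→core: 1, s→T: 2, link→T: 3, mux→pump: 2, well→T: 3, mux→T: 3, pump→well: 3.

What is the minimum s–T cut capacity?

Max flow = 8 (via 5 augmenting paths).
In the residual at optimum, the set reachable from s is {s}.
Cut edges: s→mux (cap 1), s→core (cap 1), s→well (cap 1), s→link (cap 3), s→T (cap 2). Sum = 8.

8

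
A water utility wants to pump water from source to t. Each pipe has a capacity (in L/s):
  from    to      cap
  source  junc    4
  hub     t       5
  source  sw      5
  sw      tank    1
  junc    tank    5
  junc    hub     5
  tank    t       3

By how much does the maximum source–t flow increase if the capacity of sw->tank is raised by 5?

Original max flow = 5.
After raising cap(sw->tank), augmenting paths through that edge carry 2 more units.
New max flow = 7. Increase = 2.

2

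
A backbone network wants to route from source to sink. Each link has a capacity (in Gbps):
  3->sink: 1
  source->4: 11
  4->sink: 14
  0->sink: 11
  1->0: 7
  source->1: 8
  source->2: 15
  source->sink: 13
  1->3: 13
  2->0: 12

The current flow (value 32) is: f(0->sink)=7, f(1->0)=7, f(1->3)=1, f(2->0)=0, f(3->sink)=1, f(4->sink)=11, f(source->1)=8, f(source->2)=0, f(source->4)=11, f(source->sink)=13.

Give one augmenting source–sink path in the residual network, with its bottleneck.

source->2->0->sink, bottleneck 4

Residual along source->2->0->sink: source->2: 15, 2->0: 12, 0->sink: 4.
Bottleneck = min = 4.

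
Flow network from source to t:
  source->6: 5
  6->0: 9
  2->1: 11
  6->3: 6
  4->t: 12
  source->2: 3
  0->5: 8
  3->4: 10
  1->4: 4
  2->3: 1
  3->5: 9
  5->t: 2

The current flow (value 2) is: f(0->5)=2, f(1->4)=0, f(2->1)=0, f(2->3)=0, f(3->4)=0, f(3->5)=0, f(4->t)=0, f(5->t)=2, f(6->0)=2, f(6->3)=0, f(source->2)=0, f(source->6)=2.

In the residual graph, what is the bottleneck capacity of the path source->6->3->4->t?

Residual capacities along the path: source->6: 3, 6->3: 6, 3->4: 10, 4->t: 12.
Minimum is 3.

3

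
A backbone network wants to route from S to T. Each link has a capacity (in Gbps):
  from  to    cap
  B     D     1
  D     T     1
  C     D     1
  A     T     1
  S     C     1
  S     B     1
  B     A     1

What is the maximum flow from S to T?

2

Augment S→C→D→T: bottleneck 1. Total 1.
Augment S→B→A→T: bottleneck 1. Total 2.
No augmenting path remains in the residual graph.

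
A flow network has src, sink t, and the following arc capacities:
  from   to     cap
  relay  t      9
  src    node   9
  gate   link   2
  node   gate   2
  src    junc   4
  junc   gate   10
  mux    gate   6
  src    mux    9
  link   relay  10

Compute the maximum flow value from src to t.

Augment src->node->gate->link->relay->t: bottleneck 2. Total 2.
No augmenting path remains in the residual graph.

2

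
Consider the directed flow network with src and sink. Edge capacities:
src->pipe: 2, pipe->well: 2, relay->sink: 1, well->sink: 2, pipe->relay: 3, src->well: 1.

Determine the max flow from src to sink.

3

Augment src->well->sink: bottleneck 1. Total 1.
Augment src->pipe->well->sink: bottleneck 1. Total 2.
Augment src->pipe->relay->sink: bottleneck 1. Total 3.
No augmenting path remains in the residual graph.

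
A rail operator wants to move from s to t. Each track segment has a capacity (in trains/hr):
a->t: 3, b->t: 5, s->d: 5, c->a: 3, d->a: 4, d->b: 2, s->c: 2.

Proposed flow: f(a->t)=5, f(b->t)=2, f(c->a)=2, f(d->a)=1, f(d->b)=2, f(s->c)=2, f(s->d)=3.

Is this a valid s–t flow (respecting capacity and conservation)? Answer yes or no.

Capacity violated on a->t: flow 5 > capacity 3.

No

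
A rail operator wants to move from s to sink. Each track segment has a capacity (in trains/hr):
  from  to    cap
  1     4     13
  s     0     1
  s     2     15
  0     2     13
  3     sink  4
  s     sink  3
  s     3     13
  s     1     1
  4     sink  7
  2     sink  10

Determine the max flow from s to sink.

18

Augment s->sink: bottleneck 3. Total 3.
Augment s->2->sink: bottleneck 10. Total 13.
Augment s->3->sink: bottleneck 4. Total 17.
Augment s->1->4->sink: bottleneck 1. Total 18.
No augmenting path remains in the residual graph.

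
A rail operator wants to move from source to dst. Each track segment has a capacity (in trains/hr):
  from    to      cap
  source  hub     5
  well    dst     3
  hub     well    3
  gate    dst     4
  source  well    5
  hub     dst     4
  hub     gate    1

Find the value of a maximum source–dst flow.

Augment source->hub->dst: bottleneck 4. Total 4.
Augment source->well->dst: bottleneck 3. Total 7.
Augment source->hub->gate->dst: bottleneck 1. Total 8.
No augmenting path remains in the residual graph.

8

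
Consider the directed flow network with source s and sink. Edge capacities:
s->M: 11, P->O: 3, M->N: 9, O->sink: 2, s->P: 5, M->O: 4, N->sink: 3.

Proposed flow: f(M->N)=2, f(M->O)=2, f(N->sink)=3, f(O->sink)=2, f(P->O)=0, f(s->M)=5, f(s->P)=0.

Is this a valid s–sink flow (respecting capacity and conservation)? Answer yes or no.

No

Conservation fails at M: inflow 5 ≠ outflow 4.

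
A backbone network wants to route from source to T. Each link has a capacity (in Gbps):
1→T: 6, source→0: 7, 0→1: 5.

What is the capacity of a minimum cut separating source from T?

Max flow = 5 (via 1 augmenting path).
In the residual at optimum, the set reachable from source is {0, source}.
Cut edges: 0→1 (cap 5). Sum = 5.

5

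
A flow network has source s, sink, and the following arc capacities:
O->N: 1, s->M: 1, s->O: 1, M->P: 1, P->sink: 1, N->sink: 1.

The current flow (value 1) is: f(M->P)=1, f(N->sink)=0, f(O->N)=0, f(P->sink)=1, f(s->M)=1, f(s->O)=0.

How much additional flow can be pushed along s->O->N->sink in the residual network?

1

Residual capacities along the path: s->O: 1, O->N: 1, N->sink: 1.
Minimum is 1.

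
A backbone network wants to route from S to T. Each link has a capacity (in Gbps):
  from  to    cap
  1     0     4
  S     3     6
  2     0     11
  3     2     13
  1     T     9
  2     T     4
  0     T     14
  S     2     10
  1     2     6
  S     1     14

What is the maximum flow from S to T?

Augment S->1->T: bottleneck 9. Total 9.
Augment S->2->T: bottleneck 4. Total 13.
Augment S->1->0->T: bottleneck 4. Total 17.
Augment S->2->0->T: bottleneck 6. Total 23.
Augment S->1->2->0->T: bottleneck 1. Total 24.
Augment S->3->2->0->T: bottleneck 3. Total 27.
No augmenting path remains in the residual graph.

27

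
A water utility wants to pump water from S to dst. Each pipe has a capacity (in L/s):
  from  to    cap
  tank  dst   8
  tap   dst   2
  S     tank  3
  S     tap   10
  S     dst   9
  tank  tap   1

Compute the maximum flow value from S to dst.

Augment S→dst: bottleneck 9. Total 9.
Augment S→tank→dst: bottleneck 3. Total 12.
Augment S→tap→dst: bottleneck 2. Total 14.
No augmenting path remains in the residual graph.

14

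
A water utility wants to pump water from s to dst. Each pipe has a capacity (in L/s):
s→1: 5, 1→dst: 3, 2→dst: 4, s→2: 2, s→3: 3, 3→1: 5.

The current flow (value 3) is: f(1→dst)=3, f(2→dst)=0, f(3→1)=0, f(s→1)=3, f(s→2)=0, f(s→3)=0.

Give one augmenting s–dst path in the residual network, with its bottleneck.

Residual along s→2→dst: s→2: 2, 2→dst: 4.
Bottleneck = min = 2.

s→2→dst, bottleneck 2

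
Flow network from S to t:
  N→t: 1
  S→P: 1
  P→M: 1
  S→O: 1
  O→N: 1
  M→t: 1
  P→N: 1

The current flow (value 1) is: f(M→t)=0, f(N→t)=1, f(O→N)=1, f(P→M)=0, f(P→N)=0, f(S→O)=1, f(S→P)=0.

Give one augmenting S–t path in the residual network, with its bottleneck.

Residual along S→P→M→t: S→P: 1, P→M: 1, M→t: 1.
Bottleneck = min = 1.

S→P→M→t, bottleneck 1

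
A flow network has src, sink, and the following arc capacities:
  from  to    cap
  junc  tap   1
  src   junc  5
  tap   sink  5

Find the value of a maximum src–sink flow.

1

Augment src→junc→tap→sink: bottleneck 1. Total 1.
No augmenting path remains in the residual graph.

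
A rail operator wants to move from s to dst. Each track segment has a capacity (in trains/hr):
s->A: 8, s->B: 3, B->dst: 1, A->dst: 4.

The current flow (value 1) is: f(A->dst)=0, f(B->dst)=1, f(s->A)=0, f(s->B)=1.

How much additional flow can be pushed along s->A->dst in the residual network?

Residual capacities along the path: s->A: 8, A->dst: 4.
Minimum is 4.

4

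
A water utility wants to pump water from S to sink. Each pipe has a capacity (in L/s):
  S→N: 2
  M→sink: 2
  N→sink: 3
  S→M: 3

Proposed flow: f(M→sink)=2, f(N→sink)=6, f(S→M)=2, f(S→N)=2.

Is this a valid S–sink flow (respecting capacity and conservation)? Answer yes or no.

No

Capacity violated on N→sink: flow 6 > capacity 3.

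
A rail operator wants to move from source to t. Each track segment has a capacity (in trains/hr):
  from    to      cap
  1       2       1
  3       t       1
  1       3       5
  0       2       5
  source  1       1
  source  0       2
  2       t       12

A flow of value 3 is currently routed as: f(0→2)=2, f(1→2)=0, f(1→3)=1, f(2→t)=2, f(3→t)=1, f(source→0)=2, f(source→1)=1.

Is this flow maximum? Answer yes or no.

Residual reachable from source: {source}; t is not reachable.
Saturated cut: source→1, source→0 with total capacity 3 = current flow value. Flow is maximum.

Yes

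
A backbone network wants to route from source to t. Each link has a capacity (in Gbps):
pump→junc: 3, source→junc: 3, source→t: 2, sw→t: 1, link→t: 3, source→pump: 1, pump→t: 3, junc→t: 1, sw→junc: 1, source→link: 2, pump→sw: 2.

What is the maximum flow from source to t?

Augment source→t: bottleneck 2. Total 2.
Augment source→pump→t: bottleneck 1. Total 3.
Augment source→link→t: bottleneck 2. Total 5.
Augment source→junc→t: bottleneck 1. Total 6.
No augmenting path remains in the residual graph.

6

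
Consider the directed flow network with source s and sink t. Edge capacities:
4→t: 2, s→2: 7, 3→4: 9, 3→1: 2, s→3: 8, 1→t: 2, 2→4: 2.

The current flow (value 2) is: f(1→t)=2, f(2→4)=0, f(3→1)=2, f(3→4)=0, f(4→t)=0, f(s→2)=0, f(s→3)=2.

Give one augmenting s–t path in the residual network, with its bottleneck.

s→3→4→t, bottleneck 2

Residual along s→3→4→t: s→3: 6, 3→4: 9, 4→t: 2.
Bottleneck = min = 2.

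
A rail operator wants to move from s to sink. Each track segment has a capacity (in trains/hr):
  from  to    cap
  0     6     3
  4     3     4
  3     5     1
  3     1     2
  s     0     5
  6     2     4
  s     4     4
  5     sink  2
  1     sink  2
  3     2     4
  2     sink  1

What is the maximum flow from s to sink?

Augment s→4→3→5→sink: bottleneck 1. Total 1.
Augment s→4→3→2→sink: bottleneck 1. Total 2.
Augment s→4→3→1→sink: bottleneck 2. Total 4.
No augmenting path remains in the residual graph.

4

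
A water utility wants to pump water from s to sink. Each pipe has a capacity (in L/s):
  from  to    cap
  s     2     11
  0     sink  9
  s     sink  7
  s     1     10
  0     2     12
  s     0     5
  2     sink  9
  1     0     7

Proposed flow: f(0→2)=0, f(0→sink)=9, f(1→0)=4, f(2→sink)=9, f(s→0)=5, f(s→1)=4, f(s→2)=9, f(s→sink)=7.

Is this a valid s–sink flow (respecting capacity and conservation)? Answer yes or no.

Yes

Every edge has 0 ≤ f(e) ≤ cap(e).
At each intermediate node, inflow equals outflow.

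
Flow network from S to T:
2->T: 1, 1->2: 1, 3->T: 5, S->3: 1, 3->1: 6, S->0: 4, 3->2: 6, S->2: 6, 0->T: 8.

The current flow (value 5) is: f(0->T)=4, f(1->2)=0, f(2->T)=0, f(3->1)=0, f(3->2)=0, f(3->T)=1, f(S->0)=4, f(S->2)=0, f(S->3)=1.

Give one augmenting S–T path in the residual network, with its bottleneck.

S->2->T, bottleneck 1

Residual along S->2->T: S->2: 6, 2->T: 1.
Bottleneck = min = 1.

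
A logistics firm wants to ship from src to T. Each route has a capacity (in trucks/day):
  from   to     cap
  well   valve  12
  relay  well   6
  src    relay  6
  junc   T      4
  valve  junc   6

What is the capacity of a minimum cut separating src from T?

4

Max flow = 4 (via 1 augmenting path).
In the residual at optimum, the set reachable from src is {junc, relay, src, valve, well}.
Cut edges: junc→T (cap 4). Sum = 4.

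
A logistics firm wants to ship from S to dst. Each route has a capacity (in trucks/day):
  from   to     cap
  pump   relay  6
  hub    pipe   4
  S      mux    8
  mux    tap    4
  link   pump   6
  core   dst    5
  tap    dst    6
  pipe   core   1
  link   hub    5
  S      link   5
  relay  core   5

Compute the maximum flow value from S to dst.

Augment S->mux->tap->dst: bottleneck 4. Total 4.
Augment S->link->hub->pipe->core->dst: bottleneck 1. Total 5.
Augment S->link->pump->relay->core->dst: bottleneck 4. Total 9.
No augmenting path remains in the residual graph.

9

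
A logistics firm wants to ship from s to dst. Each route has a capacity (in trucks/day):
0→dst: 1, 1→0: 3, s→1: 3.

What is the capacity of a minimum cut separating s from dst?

Max flow = 1 (via 1 augmenting path).
In the residual at optimum, the set reachable from s is {0, 1, s}.
Cut edges: 0→dst (cap 1). Sum = 1.

1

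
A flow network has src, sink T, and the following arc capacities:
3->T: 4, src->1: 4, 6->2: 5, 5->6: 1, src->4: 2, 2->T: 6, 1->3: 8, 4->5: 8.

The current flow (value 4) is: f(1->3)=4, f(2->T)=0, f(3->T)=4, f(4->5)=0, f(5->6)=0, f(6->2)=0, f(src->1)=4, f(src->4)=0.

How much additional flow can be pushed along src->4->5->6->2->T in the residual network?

1

Residual capacities along the path: src->4: 2, 4->5: 8, 5->6: 1, 6->2: 5, 2->T: 6.
Minimum is 1.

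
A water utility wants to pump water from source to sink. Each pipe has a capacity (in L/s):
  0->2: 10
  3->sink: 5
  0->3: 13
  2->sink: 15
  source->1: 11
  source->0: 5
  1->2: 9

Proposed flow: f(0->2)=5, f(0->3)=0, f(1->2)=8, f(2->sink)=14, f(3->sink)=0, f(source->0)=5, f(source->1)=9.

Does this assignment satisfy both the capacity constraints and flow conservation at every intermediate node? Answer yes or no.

Conservation fails at 1: inflow 9 ≠ outflow 8.

No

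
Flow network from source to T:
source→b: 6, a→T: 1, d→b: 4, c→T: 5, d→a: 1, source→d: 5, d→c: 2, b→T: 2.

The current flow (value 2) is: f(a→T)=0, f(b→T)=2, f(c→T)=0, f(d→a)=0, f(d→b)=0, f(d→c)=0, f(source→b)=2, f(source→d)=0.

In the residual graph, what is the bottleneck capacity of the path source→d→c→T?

2

Residual capacities along the path: source→d: 5, d→c: 2, c→T: 5.
Minimum is 2.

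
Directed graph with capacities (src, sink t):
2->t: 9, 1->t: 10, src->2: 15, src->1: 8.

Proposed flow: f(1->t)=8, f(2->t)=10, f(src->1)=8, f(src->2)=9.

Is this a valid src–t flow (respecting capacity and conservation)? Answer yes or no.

Capacity violated on 2->t: flow 10 > capacity 9.

No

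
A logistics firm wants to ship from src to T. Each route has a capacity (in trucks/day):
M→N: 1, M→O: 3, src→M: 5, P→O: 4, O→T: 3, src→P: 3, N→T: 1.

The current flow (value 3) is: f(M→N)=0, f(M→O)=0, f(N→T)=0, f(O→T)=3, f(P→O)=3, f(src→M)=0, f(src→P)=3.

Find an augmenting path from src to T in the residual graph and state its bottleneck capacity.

src→M→N→T, bottleneck 1

Residual along src→M→N→T: src→M: 5, M→N: 1, N→T: 1.
Bottleneck = min = 1.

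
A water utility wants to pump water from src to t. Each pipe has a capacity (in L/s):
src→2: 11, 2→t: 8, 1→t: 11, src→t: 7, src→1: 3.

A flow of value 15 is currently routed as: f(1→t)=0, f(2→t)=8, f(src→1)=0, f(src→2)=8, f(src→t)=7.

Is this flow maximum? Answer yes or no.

Residual path src→1→t has bottleneck 3 > 0.
Pushing 3 along it raises the flow to 18, so the given flow is not maximum.

No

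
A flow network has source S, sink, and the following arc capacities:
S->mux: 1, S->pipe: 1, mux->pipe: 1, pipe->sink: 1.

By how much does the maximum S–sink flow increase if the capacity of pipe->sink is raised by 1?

Original max flow = 1.
After raising cap(pipe->sink), augmenting paths through that edge carry 1 more unit.
New max flow = 2. Increase = 1.

1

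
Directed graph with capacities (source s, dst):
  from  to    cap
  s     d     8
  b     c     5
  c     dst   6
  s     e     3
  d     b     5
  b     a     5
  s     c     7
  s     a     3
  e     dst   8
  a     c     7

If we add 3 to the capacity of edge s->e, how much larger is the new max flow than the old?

Original max flow = 9.
After raising cap(s->e), augmenting paths through that edge carry 3 more units.
New max flow = 12. Increase = 3.

3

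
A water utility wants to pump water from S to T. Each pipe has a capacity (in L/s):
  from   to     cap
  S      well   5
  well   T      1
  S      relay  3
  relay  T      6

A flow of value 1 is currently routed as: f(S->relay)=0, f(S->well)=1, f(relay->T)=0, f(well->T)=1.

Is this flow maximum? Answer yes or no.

Residual path S->relay->T has bottleneck 3 > 0.
Pushing 3 along it raises the flow to 4, so the given flow is not maximum.

No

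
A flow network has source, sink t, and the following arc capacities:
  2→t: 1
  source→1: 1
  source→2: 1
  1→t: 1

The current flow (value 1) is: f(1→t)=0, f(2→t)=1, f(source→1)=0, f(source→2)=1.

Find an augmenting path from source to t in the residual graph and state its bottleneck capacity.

source→1→t, bottleneck 1

Residual along source→1→t: source→1: 1, 1→t: 1.
Bottleneck = min = 1.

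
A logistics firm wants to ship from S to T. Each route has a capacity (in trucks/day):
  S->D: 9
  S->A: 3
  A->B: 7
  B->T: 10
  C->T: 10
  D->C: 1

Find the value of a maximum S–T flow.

4

Augment S->A->B->T: bottleneck 3. Total 3.
Augment S->D->C->T: bottleneck 1. Total 4.
No augmenting path remains in the residual graph.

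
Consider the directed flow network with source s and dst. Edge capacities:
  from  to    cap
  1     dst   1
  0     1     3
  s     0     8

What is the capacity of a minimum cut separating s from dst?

Max flow = 1 (via 1 augmenting path).
In the residual at optimum, the set reachable from s is {0, 1, s}.
Cut edges: 1->dst (cap 1). Sum = 1.

1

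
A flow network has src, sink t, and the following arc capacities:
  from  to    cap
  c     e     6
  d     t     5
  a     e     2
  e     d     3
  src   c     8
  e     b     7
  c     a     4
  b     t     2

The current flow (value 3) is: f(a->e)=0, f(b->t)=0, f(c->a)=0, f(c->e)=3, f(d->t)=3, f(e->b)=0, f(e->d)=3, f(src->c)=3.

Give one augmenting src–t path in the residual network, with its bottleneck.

Residual along src->c->e->b->t: src->c: 5, c->e: 3, e->b: 7, b->t: 2.
Bottleneck = min = 2.

src->c->e->b->t, bottleneck 2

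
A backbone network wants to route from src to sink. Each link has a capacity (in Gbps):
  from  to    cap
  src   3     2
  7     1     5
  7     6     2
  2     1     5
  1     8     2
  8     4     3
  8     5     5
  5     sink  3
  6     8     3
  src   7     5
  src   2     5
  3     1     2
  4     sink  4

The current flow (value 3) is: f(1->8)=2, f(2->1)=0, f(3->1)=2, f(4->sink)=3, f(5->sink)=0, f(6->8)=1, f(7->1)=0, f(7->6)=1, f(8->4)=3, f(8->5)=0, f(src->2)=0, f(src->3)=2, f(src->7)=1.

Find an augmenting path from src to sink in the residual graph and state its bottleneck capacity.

src->7->6->8->5->sink, bottleneck 1

Residual along src->7->6->8->5->sink: src->7: 4, 7->6: 1, 6->8: 2, 8->5: 5, 5->sink: 3.
Bottleneck = min = 1.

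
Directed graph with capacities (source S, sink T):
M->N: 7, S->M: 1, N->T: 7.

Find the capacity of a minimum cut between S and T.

1

Max flow = 1 (via 1 augmenting path).
In the residual at optimum, the set reachable from S is {S}.
Cut edges: S->M (cap 1). Sum = 1.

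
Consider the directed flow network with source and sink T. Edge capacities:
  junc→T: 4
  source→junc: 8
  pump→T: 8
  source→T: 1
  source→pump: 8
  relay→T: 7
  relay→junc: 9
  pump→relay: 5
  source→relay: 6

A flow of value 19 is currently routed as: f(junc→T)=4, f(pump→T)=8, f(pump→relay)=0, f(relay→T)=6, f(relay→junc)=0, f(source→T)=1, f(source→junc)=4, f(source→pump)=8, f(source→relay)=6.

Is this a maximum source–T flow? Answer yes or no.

Residual reachable from source: {junc, source}; T is not reachable.
Saturated cut: source→pump, source→relay, source→T, junc→T with total capacity 19 = current flow value. Flow is maximum.

Yes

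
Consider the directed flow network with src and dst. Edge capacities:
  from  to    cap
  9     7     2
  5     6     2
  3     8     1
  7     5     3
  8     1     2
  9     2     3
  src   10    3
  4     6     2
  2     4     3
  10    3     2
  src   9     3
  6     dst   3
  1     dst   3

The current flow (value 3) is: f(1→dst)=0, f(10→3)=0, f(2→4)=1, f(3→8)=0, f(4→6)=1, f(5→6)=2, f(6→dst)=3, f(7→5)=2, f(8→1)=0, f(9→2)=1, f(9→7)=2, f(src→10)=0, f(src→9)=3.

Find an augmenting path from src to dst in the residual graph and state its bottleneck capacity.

src→10→3→8→1→dst, bottleneck 1

Residual along src→10→3→8→1→dst: src→10: 3, 10→3: 2, 3→8: 1, 8→1: 2, 1→dst: 3.
Bottleneck = min = 1.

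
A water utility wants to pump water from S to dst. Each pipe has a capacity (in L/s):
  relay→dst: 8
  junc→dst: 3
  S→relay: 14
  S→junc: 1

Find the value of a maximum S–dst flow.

9

Augment S→junc→dst: bottleneck 1. Total 1.
Augment S→relay→dst: bottleneck 8. Total 9.
No augmenting path remains in the residual graph.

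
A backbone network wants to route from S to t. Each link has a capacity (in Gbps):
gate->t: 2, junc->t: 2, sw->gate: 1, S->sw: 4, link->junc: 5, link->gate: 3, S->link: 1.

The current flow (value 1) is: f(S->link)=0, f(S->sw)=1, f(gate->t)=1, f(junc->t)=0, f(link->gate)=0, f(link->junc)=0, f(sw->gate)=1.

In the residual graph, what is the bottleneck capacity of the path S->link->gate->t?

1

Residual capacities along the path: S->link: 1, link->gate: 3, gate->t: 1.
Minimum is 1.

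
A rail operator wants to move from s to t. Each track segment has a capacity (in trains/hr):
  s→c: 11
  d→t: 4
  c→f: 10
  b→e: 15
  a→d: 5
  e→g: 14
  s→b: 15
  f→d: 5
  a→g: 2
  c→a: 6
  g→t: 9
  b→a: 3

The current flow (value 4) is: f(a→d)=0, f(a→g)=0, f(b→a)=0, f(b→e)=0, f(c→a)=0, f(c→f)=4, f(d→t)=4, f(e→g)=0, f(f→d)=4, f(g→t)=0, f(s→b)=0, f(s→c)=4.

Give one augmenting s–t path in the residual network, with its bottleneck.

s→c→a→g→t, bottleneck 2

Residual along s→c→a→g→t: s→c: 7, c→a: 6, a→g: 2, g→t: 9.
Bottleneck = min = 2.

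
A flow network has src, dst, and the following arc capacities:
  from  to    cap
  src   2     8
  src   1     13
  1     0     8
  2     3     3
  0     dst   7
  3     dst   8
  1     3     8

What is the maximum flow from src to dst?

15

Augment src→2→3→dst: bottleneck 3. Total 3.
Augment src→1→3→dst: bottleneck 5. Total 8.
Augment src→1→0→dst: bottleneck 7. Total 15.
No augmenting path remains in the residual graph.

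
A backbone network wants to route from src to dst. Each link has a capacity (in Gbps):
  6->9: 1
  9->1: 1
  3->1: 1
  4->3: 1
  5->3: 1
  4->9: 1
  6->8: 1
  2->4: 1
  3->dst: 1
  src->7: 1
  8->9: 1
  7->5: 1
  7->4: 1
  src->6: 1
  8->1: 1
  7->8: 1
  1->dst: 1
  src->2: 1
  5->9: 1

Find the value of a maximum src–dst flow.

Augment src->7->5->3->dst: bottleneck 1. Total 1.
Augment src->6->8->1->dst: bottleneck 1. Total 2.
No augmenting path remains in the residual graph.

2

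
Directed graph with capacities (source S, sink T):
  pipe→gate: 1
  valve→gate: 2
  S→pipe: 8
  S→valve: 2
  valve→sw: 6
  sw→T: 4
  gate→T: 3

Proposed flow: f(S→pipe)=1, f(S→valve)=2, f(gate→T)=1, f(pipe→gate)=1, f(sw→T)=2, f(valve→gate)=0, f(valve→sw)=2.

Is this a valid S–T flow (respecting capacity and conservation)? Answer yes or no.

Every edge has 0 ≤ f(e) ≤ cap(e).
At each intermediate node, inflow equals outflow.

Yes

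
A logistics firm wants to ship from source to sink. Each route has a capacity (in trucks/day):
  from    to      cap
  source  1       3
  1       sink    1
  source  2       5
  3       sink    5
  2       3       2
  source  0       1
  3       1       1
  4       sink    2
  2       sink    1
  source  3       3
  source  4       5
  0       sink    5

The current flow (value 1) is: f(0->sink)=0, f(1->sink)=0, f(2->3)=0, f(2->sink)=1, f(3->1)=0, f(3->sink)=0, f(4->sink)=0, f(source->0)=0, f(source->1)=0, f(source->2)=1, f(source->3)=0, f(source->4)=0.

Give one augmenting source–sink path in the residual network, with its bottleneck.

source->0->sink, bottleneck 1

Residual along source->0->sink: source->0: 1, 0->sink: 5.
Bottleneck = min = 1.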